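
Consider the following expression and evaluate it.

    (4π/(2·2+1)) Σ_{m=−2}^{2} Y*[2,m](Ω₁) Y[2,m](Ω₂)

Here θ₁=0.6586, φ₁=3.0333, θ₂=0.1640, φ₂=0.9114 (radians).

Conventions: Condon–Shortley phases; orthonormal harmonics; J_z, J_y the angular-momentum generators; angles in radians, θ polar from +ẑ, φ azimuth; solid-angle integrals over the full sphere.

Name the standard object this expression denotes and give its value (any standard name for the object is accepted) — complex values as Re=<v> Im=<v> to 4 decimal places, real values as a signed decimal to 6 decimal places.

This sum is the spherical-harmonic addition theorem: it equals the Legendre polynomial P_l(cos γ) of the angle γ between the two directions.
Summing Y*_{l m}(θ₁,φ₁)·Y_{l m}(θ₂,φ₂) over m ∈ [−2, 2]; prefactor 4π/(2·2+1) = 2.513274:
  term(m=-2) = (-0.000673, -0.001329)   from Y*(Ω₁)=(0.141301, -0.031091), Y(Ω₂)=(-0.002567, -0.009971)
  term(m=-1) = (-0.024364, 0.039641)   from Y*(Ω₁)=(-0.371729, 0.040414), Y(Ω₂)=(0.076236, -0.098351)
  term(m=+0) = (0.167370, 0.000000)   from Y*(Ω₁)=(0.276387, -0.000000), Y(Ω₂)=(0.605562, 0.000000)
  term(m=+1) = (-0.024364, -0.039641)   from Y*(Ω₁)=(0.371729, 0.040414), Y(Ω₂)=(-0.076236, -0.098351)
  term(m=+2) = (-0.000673, 0.001329)   from Y*(Ω₁)=(0.141301, 0.031091), Y(Ω₂)=(-0.002567, 0.009971)
Total Σ_m = (0.117295, 0.000000). Multiply by 2.513274: (0.294795, 0.000000). P_2(cos γ) = 0.294795

Legendre polynomial (addition theorem), +0.294795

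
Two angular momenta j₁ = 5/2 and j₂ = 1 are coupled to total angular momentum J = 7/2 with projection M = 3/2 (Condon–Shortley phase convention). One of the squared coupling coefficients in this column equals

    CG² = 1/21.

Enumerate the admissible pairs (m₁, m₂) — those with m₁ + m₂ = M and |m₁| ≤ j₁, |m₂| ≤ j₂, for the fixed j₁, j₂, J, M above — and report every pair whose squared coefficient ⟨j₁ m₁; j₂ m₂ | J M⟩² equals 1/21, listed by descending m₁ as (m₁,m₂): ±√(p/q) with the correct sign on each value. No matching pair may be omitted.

Admissible pairs with m₁+m₂ = M = 3/2: (1/2,1), (3/2,0), (5/2,-1)
  (m₁,m₂)=(5/2,-1): CG² = 1/21, CG = +√(1/21)   ← matches the target
  (m₁,m₂)=(3/2,0): CG² = 10/21, CG = +√(10/21)
  (m₁,m₂)=(1/2,1): CG² = 10/21, CG = +√(10/21)
Pairs with CG² = 1/21: (5/2,-1): +√(1/21)

(5/2,-1): +√(1/21)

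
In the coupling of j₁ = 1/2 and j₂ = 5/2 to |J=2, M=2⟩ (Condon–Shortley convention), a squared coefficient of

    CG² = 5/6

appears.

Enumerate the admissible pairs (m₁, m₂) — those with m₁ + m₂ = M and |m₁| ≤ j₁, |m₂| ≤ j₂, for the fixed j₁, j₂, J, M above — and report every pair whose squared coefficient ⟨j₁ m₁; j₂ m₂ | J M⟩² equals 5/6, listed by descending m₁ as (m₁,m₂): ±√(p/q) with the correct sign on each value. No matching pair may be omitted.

(-1/2,5/2): −√(5/6)

Admissible pairs with m₁+m₂ = M = 2: (-1/2,5/2), (1/2,3/2)
  (m₁,m₂)=(1/2,3/2): CG² = 1/6, CG = +√(1/6)
  (m₁,m₂)=(-1/2,5/2): CG² = 5/6, CG = −√(5/6)   ← matches the target
Pairs with CG² = 5/6: (-1/2,5/2): −√(5/6)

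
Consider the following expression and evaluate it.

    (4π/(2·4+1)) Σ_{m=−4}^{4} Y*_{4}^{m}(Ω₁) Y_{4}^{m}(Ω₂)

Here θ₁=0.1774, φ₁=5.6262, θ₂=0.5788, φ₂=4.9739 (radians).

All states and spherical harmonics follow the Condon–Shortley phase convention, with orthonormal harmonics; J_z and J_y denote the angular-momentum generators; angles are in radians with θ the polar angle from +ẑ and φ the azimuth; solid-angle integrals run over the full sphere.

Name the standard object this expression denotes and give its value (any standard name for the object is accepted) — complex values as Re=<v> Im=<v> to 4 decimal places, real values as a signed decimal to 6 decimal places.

This sum is the spherical-harmonic addition theorem: it equals the Legendre polynomial P_l(cos γ) of the angle γ between the two directions.
Expand P_4 via completeness: Σ_{m} conj(Y_{4,m}) at Ω₁ times Y_{4,m} at Ω₂ —
  term(m=-4) = (-0.000015, 0.000009)   from Y*(Ω₁)=(-0.000374, -0.000211), Y(Ω₂)=(0.019852, -0.034292)
  term(m=-3) = (-0.000437, 0.001076)   from Y*(Ω₁)=(-0.002638, -0.006236), Y(Ω₂)=(-0.121170, -0.121380)
  term(m=-2) = (0.006195, 0.022718)   from Y*(Ω₁)=(0.015300, -0.058260), Y(Ω₂)=(-0.338666, 0.195269)
  term(m=-1) = (0.101948, 0.077872)   from Y*(Ω₁)=(0.246095, -0.189809), Y(Ω₂)=(0.106719, 0.398742)
  term(m=+0) = (-0.063458, 0.000000)   from Y*(Ω₁)=(0.718100, -0.000000), Y(Ω₂)=(-0.088369, 0.000000)
  term(m=+1) = (0.101948, -0.077872)   from Y*(Ω₁)=(-0.246095, -0.189809), Y(Ω₂)=(-0.106719, 0.398742)
  term(m=+2) = (0.006195, -0.022718)   from Y*(Ω₁)=(0.015300, 0.058260), Y(Ω₂)=(-0.338666, -0.195269)
  term(m=+3) = (-0.000437, -0.001076)   from Y*(Ω₁)=(0.002638, -0.006236), Y(Ω₂)=(0.121170, -0.121380)
  term(m=+4) = (-0.000015, -0.000009)   from Y*(Ω₁)=(-0.000374, 0.000211), Y(Ω₂)=(0.019852, 0.034292)
Σ over m = (0.151923, 0.000000); ×(4π/9) → (0.212125, 0.000000). Real part: 0.212125

Legendre polynomial (addition theorem), +0.212125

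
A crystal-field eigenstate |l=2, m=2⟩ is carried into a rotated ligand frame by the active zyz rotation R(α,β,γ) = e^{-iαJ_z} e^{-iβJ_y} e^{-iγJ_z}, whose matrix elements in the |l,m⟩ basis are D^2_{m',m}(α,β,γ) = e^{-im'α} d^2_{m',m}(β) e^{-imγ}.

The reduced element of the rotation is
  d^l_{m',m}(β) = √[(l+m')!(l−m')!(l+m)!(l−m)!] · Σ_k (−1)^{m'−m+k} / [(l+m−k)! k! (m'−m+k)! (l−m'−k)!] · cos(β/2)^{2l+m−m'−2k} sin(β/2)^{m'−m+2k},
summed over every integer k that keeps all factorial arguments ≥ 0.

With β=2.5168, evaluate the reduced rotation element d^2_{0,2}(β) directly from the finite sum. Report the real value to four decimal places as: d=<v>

d=0.2095

d^2_{0,2}(β=2.5168) via the finite sum:
c=cos(2.516800/2)=0.307340, s=sin(2.516800/2)=0.951600; N=√[2·2·24·1]=9.797959
The bounds max(0,m−m')=2 and min(l+m,l−m')=2 give 1 term
  k=2: (−1)^0·9.7980/(4)·0.3073^2·0.9516^2 = +0.209518
d^2_{0,2}(2.5168) = +0.209518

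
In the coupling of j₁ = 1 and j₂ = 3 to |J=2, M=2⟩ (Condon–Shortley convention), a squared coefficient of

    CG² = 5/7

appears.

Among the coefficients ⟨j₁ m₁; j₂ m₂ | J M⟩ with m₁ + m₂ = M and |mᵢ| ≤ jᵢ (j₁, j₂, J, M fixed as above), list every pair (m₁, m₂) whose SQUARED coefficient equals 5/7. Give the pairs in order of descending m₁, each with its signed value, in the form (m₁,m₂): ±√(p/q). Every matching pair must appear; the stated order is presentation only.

(-1,3): +√(5/7)

Admissible pairs with m₁+m₂ = M = 2: (-1,3), (0,2), (1,1)
  (m₁,m₂)=(1,1): CG² = 1/21, CG = +√(1/21)
  (m₁,m₂)=(0,2): CG² = 5/21, CG = −√(5/21)
  (m₁,m₂)=(-1,3): CG² = 5/7, CG = +√(5/7)   ← matches the target
Pairs with CG² = 5/7: (-1,3): +√(5/7)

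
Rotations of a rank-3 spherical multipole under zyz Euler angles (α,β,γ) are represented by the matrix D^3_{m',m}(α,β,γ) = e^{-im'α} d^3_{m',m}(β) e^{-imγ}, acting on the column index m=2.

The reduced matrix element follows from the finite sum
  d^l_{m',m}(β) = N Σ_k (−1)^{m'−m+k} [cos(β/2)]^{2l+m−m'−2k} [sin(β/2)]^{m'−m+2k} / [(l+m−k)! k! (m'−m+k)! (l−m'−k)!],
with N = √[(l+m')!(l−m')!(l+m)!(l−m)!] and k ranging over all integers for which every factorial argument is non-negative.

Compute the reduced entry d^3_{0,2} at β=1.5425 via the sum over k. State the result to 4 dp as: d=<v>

d=0.0387

d^3_{0,2}(β=1.5425) via the finite sum:
Half-angle: c=0.717040, s=0.697032. N=√(6·6·120·1)=65.726707
Admissible k: 2..3 (factorial args all ≥0)
  k=2: (−1)^0·65.7267/(12)·0.7170^4·0.6970^2 = +0.703460
  k=3: (−1)^1·65.7267/(12)·0.7170^2·0.6970^4 = -0.664750
d^3_{0,2}(1.5425) = +0.703460 -0.664750 = +0.038710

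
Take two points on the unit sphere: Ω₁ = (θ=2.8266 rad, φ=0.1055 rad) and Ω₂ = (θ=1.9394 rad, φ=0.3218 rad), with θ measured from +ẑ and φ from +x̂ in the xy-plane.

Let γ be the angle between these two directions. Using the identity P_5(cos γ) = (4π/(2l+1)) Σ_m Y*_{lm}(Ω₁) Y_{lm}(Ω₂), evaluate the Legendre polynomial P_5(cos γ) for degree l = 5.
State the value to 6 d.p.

-0.212984

Term-by-term m-sum for l=5 (normalisation 4π/11 = 1.142397):
  term(m=-5) = 0.00020 - 0.00038j   from Y*(Ω₁)=0.00114 + 0.00067j, Y(Ω₂)=-0.01252 - 0.32760j
  term(m=-4) = 0.00334 - 0.00392j   from Y*(Ω₁)=-0.01173 - 0.00527j, Y(Ω₂)=-0.11205 + 0.38444j
  term(m=-3) = 0.00277 - 0.00210j   from Y*(Ω₁)=0.06976 + 0.02285j, Y(Ω₂)=0.02692 - 0.03889j
  term(m=-2) = -0.07799 + 0.03601j   from Y*(Ω₁)=-0.25892 - 0.05546j, Y(Ω₂)=0.25951 - 0.19467j
  term(m=-1) = -0.07391 + 0.01624j   from Y*(Ω₁)=0.54330 + 0.05753j, Y(Ω₂)=-0.13140 + 0.04381j
  term(m=+0) = 0.10475 + 0.00000j   from Y*(Ω₁)=-0.35643 + 0.00000j, Y(Ω₂)=-0.29388 + 0.00000j
  term(m=+1) = -0.07391 - 0.01624j   from Y*(Ω₁)=-0.54330 + 0.05753j, Y(Ω₂)=0.13140 + 0.04381j
  term(m=+2) = -0.07799 - 0.03601j   from Y*(Ω₁)=-0.25892 + 0.05546j, Y(Ω₂)=0.25951 + 0.19467j
  term(m=+3) = 0.00277 + 0.00210j   from Y*(Ω₁)=-0.06976 + 0.02285j, Y(Ω₂)=-0.02692 - 0.03889j
  term(m=+4) = 0.00334 + 0.00392j   from Y*(Ω₁)=-0.01173 + 0.00527j, Y(Ω₂)=-0.11205 - 0.38444j
  term(m=+5) = 0.00020 + 0.00038j   from Y*(Ω₁)=-0.00114 + 0.00067j, Y(Ω₂)=0.01252 - 0.32760j
Accumulated sum -0.18644 - 0.00000j; after 4π/(2l+1) scaling, -0.21298 - 0.00000j ⇒ P_5 = -0.212984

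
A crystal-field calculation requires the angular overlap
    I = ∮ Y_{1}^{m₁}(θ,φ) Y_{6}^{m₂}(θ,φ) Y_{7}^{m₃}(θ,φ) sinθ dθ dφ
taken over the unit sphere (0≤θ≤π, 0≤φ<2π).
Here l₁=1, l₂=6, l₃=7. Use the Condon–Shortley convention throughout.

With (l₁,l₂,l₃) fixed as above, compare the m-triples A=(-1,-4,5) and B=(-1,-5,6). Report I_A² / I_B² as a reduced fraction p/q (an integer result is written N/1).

l's match ⇒ only the (l;m) 3-j factors differ between A and B.
A: triangle coeff Δ(1,6,7) = 1/1365; Σ_t [0,0]: t=0:+1/14515200 = 1/14515200; (3j)²=22/455 [(1 6 7; -1 -4 5)], sign=+1
B: triangle coeff Δ(1,6,7) = 1/1365; Σ_t [0,0]: t=0:+1/79833600 = 1/79833600; (3j)²=2/35 [(1 6 7; -1 -5 6)], sign=-1
I_A²/I_B² = (22/455)/(2/35) = 11/13

11/13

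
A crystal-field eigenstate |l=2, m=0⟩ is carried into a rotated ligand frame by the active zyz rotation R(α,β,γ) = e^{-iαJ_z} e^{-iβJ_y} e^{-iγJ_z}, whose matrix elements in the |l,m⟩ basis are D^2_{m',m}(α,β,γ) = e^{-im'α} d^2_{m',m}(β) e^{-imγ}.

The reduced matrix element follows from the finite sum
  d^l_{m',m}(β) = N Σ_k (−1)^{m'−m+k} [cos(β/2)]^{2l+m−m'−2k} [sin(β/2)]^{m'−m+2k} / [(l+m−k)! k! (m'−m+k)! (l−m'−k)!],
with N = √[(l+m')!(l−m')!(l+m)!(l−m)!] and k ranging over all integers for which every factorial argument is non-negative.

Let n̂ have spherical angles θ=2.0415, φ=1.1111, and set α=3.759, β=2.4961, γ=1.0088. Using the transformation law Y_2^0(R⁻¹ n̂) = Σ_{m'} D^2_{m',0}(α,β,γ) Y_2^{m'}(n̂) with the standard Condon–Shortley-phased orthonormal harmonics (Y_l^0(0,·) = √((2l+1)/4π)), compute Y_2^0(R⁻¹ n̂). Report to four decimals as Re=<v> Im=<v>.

Need the full column D^2_{m',0} for m'=−2..2 at α=3.7590, β=2.4961, γ=1.0088.
cos(β/2)=0.317172, sin(β/2)=0.948368
d^2_{-2,0}: single k=2 term ⇒ +0.221626;  D = +0.073069+0.209234i
d^2_{-1,0}: k∈[1..2] ⇒ +0.074120 -0.662676 = -0.588556;  D = +0.479898+0.340729i
d^2_{0,0}: k∈[0..2] ⇒ +0.010120 -0.361913 +0.808923 = +0.457131;  D = +0.457131+0.000000i
d^2_{1,0}: k∈[0..1] ⇒ -0.074120 +0.662676 = +0.588556;  D = -0.479898+0.340729i
d^2_{2,0}: single k=0 term ⇒ +0.221626;  D = +0.073069-0.209234i
Y_2^{m'}(θ=2.0415,φ=1.1111) and Σ D·Y over m':
  (+0.0731+0.2092i)·(-0.1860-0.2440i)  (+0.4799+0.3407i)·(-0.1385+0.2798i)  (+0.4571+0.0000i)·(-0.1208+0.0000i)  (-0.4799+0.3407i)·(+0.1385+0.2798i)  (+0.0731-0.2092i)·(-0.1860+0.2440i)
Y_2^0(R⁻¹ n̂) = -0.303969+0.000000i

Re=-0.3040 Im=0.0000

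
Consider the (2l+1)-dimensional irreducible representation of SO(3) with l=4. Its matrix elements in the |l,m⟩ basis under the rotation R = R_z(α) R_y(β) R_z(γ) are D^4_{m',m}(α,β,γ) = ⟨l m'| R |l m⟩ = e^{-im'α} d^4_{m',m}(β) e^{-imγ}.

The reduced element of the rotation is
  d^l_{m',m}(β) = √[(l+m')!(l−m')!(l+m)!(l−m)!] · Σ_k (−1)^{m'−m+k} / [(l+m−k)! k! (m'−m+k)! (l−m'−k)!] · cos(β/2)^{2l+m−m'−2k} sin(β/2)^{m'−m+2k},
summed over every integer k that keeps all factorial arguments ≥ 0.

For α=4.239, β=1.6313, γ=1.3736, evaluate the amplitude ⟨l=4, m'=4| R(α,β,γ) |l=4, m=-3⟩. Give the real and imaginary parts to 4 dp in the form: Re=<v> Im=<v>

D^4_{4,-3}(4.2390,1.6313,1.3736) = e^{-i·4·4.2390}·d^4_{4,-3}(1.6313)·e^{-i·-3·1.3736}. Compute d first:
With c≡cos(β/2)=0.685395 and s≡sin(β/2)=0.728171, N=[40320·1·1·5040]^{1/2}=14255.272709
Admissible k: 0..0 (factorial args all ≥0)
  k=0: (−1)^7·14255.2727/(5040)·0.6854^1·0.7282^7 = -0.210436
d^4_{4,-3}(1.6313) = -0.210436
Attach z-rotation phases: D = e^{-i(4)(4.2390)}·(-0.210436)·e^{-i(-3)(1.3736)} = -0.202878+0.055893i

Re=-0.2029 Im=0.0559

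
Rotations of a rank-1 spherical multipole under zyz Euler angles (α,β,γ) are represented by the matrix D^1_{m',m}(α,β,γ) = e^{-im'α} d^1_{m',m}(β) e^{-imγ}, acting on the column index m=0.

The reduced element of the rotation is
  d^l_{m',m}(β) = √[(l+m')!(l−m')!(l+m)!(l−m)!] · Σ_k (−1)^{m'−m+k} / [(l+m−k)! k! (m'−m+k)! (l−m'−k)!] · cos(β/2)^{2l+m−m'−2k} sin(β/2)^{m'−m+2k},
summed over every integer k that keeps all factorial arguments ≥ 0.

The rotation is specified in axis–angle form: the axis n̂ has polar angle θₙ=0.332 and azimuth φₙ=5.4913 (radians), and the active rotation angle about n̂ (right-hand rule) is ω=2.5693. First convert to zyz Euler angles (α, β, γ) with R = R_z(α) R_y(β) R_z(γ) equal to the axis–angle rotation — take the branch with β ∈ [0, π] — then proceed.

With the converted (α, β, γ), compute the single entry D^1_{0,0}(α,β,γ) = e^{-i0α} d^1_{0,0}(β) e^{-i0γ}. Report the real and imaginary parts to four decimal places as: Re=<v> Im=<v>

Axis–angle → zyz. n̂ = (sinθₙcosφₙ, sinθₙsinφₙ, cosθₙ) = (+0.228971, -0.231961, +0.945392), ω = 2.5693.
R = I cosω + sinω [n̂]ₓ + (1−cosω) n̂n̂ᵀ gives
  R = [-0.744160, -0.609749, +0.272822; +0.414226, -0.741623, -0.527647; +0.524063, -0.279644, +0.804460]
β = atan2(√(R₁₃²+R₂₃²), R₃₃) = 0.636030; α = atan2(R₂₃, R₁₃) mod 2π = 5.189586; γ = atan2(R₃₂, −R₃₁) mod 2π = 3.631764
D^1_{0,0}(5.1896,0.6360,3.6318) = e^{-i·0·5.1896}·d^1_{0,0}(0.6360)·e^{-i·0·3.6318}. Compute d first:
Half-angle: c=0.949858, s=0.312682. N=√(1·1·1·1)=1.000000
The bounds max(0,m−m')=0 and min(l+m,l−m')=1 give 2 terms
  k=0: (−1)^0·1.0000/(1)·0.9499^2·0.3127^0 = +0.902230
  k=1: (−1)^1·1.0000/(1)·0.9499^0·0.3127^2 = -0.097770
d^1_{0,0}(0.6360) = +0.902230 -0.097770 = +0.804460
Attach z-rotation phases: D = e^{-i(0)(5.1896)}·(+0.804460)·e^{-i(0)(3.6318)} = +0.804460+0.000000i

Re=0.8045 Im=0.0000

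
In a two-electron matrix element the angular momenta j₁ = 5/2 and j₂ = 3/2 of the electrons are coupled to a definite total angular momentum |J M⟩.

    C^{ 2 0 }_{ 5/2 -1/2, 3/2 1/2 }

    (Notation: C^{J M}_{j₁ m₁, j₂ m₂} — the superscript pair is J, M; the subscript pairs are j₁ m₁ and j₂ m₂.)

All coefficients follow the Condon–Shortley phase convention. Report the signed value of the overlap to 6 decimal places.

-0.267261  (= −√(1/14))

√[5·2!3!1!/7! · 2!3!2!1!2!2!] = √(8/7)
  +(−1)^1/∏(1,1,2,1,1,0)! = -1/2  (running -1/2)
  +(−1)^2/∏(2,0,1,0,2,1)! = 1/4  (running -1/4)
⟨..|..⟩ = √(8/7)·(-1/4) = -0.267261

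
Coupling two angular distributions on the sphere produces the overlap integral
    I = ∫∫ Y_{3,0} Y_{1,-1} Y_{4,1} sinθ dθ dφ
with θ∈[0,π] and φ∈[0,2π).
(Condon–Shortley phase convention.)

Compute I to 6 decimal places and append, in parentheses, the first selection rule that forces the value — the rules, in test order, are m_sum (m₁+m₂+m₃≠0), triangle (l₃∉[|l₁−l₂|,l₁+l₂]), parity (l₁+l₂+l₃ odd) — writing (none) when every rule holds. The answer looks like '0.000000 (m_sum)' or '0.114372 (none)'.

-0.194664 (none)

m-sum 0 ✓  L=8 even ✓  2≤4≤4 ✓
Π(2lᵢ+1) = 7×3×9 = 189
triangle coeff Δ(3,1,4) = 1/252
Σ_t [0,0]: t=0:+1/36 = 1/36
(3j)²=4/63 [(3 1 4; 0 0 0)], sign=+1
Σ_t [0,0]: t=0:+1/72 = 1/72
(3j)²=5/126 [(3 1 4; 0 -1 1)], sign=-1
⇒ 4πI² = 10/21
I = (-1)√(10/21/(4π)) = -0.19466390
No selection rule forces the value: the integral is nonzero (none).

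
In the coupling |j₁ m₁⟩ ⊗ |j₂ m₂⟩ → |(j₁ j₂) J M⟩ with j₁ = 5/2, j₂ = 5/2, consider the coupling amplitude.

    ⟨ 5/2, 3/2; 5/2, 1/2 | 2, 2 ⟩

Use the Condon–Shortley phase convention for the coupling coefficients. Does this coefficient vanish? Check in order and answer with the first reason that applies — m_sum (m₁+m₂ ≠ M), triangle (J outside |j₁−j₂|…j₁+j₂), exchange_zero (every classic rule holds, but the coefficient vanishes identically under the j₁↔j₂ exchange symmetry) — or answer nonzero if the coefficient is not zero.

nonzero

m-sum: m₁+m₂ = 3/2+1/2 = 2, M = 2  ✓
triangle: |j₁−j₂| = 0 ≤ J = 2 ≤ j₁+j₂ = 5  ✓
exchange: j₁≠j₂ or m₁≠m₂ — the exchange symmetry imposes no constraint here
value check: CG = −√(9/28) = -0.566947 ≠ 0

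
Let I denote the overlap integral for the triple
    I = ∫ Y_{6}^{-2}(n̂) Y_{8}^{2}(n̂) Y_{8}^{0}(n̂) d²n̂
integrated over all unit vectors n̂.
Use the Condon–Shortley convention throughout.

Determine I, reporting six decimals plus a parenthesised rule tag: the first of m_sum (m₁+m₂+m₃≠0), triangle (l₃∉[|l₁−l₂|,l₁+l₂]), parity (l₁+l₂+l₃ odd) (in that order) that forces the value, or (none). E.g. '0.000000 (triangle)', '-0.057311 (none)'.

Rules hold: Σm=0, L=22 even, 2≤8≤14.
N = 13·17·17 = 3757
Δ = 6!·6!·10!/23! = 1/13742520792
Racah Σ t=0..6: t=0:+1/41803776000 t=1:−1/435456000 t=2:+1/39813120 t=3:−1/18662400 t=4:+1/39813120 t=5:−1/435456000 t=6:+1/41803776000 = -11/1393459200
⇒ 3j(6 8 8; 0 0 0)² = 600/96577, sgn -1
Racah Σ t=2..6: t=2:+1/2786918400 t=3:−1/130636800 t=4:+1/39813120 t=5:−1/62208000 t=6:+1/597196800 = 143/41803776000
⇒ 3j(6 8 8; -2 2 0)² = 26/7429, sgn +1
4πI² = N·(3j₀)²·(3jₘ)² = 15600/190969
I = -1·√(0.0816887/4π) = -0.08062615
No selection rule forces the value: the integral is nonzero (none).

-0.080626 (none)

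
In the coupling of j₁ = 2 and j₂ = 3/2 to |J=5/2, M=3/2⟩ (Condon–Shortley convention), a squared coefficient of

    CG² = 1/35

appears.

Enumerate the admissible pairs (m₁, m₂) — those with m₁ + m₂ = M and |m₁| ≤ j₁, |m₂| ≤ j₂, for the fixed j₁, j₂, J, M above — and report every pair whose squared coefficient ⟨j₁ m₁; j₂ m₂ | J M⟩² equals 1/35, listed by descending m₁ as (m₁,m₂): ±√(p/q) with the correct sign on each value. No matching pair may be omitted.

(1,1/2): +√(1/35)

Admissible pairs with m₁+m₂ = M = 3/2: (0,3/2), (1,1/2), (2,-1/2)
  (m₁,m₂)=(2,-1/2): CG² = 16/35, CG = +√(16/35)
  (m₁,m₂)=(1,1/2): CG² = 1/35, CG = +√(1/35)   ← matches the target
  (m₁,m₂)=(0,3/2): CG² = 18/35, CG = −√(18/35)
Pairs with CG² = 1/35: (1,1/2): +√(1/35)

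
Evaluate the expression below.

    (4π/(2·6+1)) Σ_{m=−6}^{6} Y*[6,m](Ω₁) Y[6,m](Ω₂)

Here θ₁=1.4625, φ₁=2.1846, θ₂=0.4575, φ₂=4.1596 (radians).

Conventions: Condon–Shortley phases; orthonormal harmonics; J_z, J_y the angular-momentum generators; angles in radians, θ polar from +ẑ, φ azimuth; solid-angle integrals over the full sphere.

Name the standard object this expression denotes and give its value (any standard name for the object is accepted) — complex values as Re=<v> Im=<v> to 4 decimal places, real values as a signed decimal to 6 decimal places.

Legendre polynomial (addition theorem), -0.275508

This sum is the spherical-harmonic addition theorem: it equals the Legendre polynomial P_l(cos γ) of the angle γ between the two directions.
Addition theorem: P_6(cos γ) = (4π/13) Σ_m Y*_{lm}(Ω₁) Y_{lm}(Ω₂), m = −6…6:
  term(m=-6) = 0.00126 + 0.00110j   from Y*(Ω₁)=0.39970 + 0.24026j, Y(Ω₂)=0.00353 + 0.00063j
  term(m=-5) = -0.00399 + 0.00193j   from Y*(Ω₁)=-0.01274 - 0.17518j, Y(Ω₂)=-0.00931 - 0.02346j
  term(m=-4) = 0.00149 + 0.03236j   from Y*(Ω₁)=0.23493 - 0.19247j, Y(Ω₂)=-0.06373 + 0.08553j
  term(m=-3) = -0.05484 - 0.02053j   from Y*(Ω₁)=-0.19141 - 0.05310j, Y(Ω₂)=0.29369 + 0.02578j
  term(m=-2) = -0.08854 + 0.09271j   from Y*(Ω₁)=-0.08602 - 0.24074j, Y(Ω₂)=-0.22496 - 0.44815j
  term(m=-1) = -0.02953 - 0.06904j   from Y*(Ω₁)=-0.11866 + 0.16842j, Y(Ω₂)=-0.19136 + 0.31018j
  term(m=+0) = 0.06329 + 0.00000j   from Y*(Ω₁)=-0.24258 + 0.00000j, Y(Ω₂)=-0.26091 + 0.00000j
  term(m=+1) = -0.02953 + 0.06904j   from Y*(Ω₁)=0.11866 + 0.16842j, Y(Ω₂)=0.19136 + 0.31018j
  term(m=+2) = -0.08854 - 0.09271j   from Y*(Ω₁)=-0.08602 + 0.24074j, Y(Ω₂)=-0.22496 + 0.44815j
  term(m=+3) = -0.05484 + 0.02053j   from Y*(Ω₁)=0.19141 - 0.05310j, Y(Ω₂)=-0.29369 + 0.02578j
  term(m=+4) = 0.00149 - 0.03236j   from Y*(Ω₁)=0.23493 + 0.19247j, Y(Ω₂)=-0.06373 - 0.08553j
  term(m=+5) = -0.00399 - 0.00193j   from Y*(Ω₁)=0.01274 - 0.17518j, Y(Ω₂)=0.00931 - 0.02346j
  term(m=+6) = 0.00126 - 0.00110j   from Y*(Ω₁)=0.39970 - 0.24026j, Y(Ω₂)=0.00353 - 0.00063j
Σ over m = -0.28502 - 0.00000j; ×(4π/13) → -0.27551 - 0.00000j. Real part: -0.275508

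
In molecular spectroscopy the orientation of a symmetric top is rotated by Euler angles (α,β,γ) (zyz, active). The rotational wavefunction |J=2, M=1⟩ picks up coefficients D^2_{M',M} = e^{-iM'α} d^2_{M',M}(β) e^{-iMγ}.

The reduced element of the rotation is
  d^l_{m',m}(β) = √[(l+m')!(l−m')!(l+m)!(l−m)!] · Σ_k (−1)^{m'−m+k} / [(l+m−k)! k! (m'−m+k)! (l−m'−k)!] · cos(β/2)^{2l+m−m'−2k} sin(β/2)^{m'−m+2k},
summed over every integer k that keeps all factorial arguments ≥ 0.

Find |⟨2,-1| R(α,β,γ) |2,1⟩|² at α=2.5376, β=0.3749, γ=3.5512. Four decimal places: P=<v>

D^2_{-1,1}(2.5376,0.3749,3.5512) = e^{-i·-1·2.5376}·d^2_{-1,1}(0.3749)·e^{-i·1·3.5512}. Compute d first:
With c≡cos(β/2)=0.982483 and s≡sin(β/2)=0.186354, N=[1·6·6·1]^{1/2}=6.000000
Admissible k: 2..3 (factorial args all ≥0)
  k=2: (−1)^0·6.0000/(2)·0.9825^2·0.1864^2 = +0.100566
  k=3: (−1)^1·6.0000/(6)·0.9825^0·0.1864^4 = -0.001206
d^2_{-1,1}(0.3749) = +0.100566 -0.001206 = +0.099360
|D^2_{-1,1}|² = |d^2_{-1,1}(β)|² = (+0.099360)² = 0.009872 (the z-rotation phases have unit modulus)

P=0.0099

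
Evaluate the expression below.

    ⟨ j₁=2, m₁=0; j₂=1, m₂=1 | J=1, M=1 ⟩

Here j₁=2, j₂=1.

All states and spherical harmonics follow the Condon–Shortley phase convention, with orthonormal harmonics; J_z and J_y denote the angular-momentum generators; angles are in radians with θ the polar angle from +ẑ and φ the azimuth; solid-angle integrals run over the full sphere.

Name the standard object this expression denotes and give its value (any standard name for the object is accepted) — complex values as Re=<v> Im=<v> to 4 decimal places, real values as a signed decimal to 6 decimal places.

This is a Clebsch–Gordan (vector-coupling) coefficient.
√[3·2!2!0!/5! · 2!2!2!0!2!0!] = √(8/5)
  +(−1)^2/∏(2,0,0,0,2,0)! = 1/4  (running 1/4)
⟨..|..⟩ = √(8/5)·(1/4) = +0.316228

Clebsch–Gordan coefficient, +√(1/10) ≈ +0.316228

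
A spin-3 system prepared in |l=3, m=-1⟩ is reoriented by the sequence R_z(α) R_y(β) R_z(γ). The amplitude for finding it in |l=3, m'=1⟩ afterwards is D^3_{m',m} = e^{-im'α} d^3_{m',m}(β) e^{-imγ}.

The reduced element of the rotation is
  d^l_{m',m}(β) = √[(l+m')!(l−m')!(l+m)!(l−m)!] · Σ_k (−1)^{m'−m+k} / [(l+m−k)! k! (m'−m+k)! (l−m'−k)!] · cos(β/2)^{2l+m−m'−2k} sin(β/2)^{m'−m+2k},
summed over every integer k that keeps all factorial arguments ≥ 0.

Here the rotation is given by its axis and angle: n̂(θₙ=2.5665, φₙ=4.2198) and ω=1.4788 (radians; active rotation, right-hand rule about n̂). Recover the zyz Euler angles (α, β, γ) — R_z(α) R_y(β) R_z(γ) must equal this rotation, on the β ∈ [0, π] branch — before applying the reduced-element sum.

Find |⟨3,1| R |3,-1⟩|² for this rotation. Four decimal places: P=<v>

Axis–angle → zyz. n̂ = (sinθₙcosφₙ, sinθₙsinφₙ, cosθₙ) = (-0.257221, -0.479248, -0.839142), ω = 1.4788.
R = I cosω + sinω [n̂]ₓ + (1−cosω) n̂n̂ᵀ gives
  R = [+0.151951, +0.947541, -0.281205; -0.723646, +0.300445, +0.621345; +0.673237, +0.109079, +0.731337]
β = atan2(√(R₁₃²+R₂₃²), R₃₃) = 0.750516; α = atan2(R₂₃, R₁₃) mod 2π = 1.995789; γ = atan2(R₃₂, −R₃₁) mod 2π = 2.980967
Split into d^3_{1,-1}(β=0.7505) × two z-phases.
c=cos(0.750516/2)=0.930413, s=sin(0.750516/2)=0.366513; N=√[24·2·2·24]=48.000000
k∈{0,1,2} keeps every argument non-negative
  k=0: (−1)^2·48.0000/(8)·0.9304^4·0.3665^2 = +0.603994
  k=1: (−1)^3·48.0000/(6)·0.9304^2·0.3665^4 = -0.124968
  k=2: (−1)^4·48.0000/(48)·0.9304^0·0.3665^6 = +0.002424
d^3_{1,-1}(0.7505) = +0.603994 -0.124968 +0.002424 = +0.481450
|D^3_{1,-1}|² = |d^3_{1,-1}(β)|² = (+0.481450)² = 0.231794 (the z-rotation phases have unit modulus)

P=0.2318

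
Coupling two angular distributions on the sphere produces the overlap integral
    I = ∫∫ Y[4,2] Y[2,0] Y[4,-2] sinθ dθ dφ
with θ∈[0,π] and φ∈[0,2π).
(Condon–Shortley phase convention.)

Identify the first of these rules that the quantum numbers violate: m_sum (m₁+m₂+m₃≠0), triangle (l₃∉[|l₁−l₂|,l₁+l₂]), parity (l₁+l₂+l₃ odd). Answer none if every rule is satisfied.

none

Σmᵢ = 0  ✓
l₃∈[|l₁−l₂|,l₁+l₂]=[2,6], have l₃=4  ✓
Σlᵢ = 10 ⇒ even  ✓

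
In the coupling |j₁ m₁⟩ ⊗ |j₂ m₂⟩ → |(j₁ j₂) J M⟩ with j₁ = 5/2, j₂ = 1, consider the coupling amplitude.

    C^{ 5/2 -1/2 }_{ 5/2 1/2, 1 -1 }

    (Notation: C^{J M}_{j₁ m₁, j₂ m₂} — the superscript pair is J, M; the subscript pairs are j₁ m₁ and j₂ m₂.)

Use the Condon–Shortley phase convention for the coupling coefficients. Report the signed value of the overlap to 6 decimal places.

+√(18/35) ≈ +0.717137

√[6·1!4!1!/7! · 3!2!0!2!2!3!] = √(288/35)
  +(−1)^0/∏(0,1,2,0,2,1)! = 1/4  (running 1/4)
⟨..|..⟩ = √(288/35)·(1/4) = +0.717137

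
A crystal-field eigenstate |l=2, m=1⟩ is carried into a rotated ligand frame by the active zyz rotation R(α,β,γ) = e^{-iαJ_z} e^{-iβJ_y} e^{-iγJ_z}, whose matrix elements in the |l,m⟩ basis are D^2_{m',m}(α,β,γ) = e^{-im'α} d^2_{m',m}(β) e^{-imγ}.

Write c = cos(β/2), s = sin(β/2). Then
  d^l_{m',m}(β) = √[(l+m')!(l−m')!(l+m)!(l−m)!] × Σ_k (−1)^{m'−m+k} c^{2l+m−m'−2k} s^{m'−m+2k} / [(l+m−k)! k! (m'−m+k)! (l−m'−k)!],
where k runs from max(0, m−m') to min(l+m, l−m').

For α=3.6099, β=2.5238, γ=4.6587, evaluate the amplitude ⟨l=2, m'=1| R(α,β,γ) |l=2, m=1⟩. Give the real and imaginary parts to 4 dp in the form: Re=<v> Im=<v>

Re=0.0979 Im=0.2225

D^2_{1,1}(3.6099,2.5238,4.6587) = e^{-i·1·3.6099}·d^2_{1,1}(2.5238)·e^{-i·1·4.6587}. Compute d first:
With c≡cos(β/2)=0.304007 and s≡sin(β/2)=0.952670, N=[6·1·6·1]^{1/2}=6.000000
The bounds max(0,m−m')=0 and min(l+m,l−m')=1 give 2 terms
  k=0: (−1)^0·6.0000/(6)·0.3040^4·0.9527^0 = +0.008542
  k=1: (−1)^1·6.0000/(2)·0.3040^2·0.9527^2 = -0.251637
d^2_{1,1}(2.5238) = +0.008542 -0.251637 = -0.243095
Attach z-rotation phases: D = e^{-i(1)(3.6099)}·(-0.243095)·e^{-i(1)(4.6587)} = +0.097929+0.222498i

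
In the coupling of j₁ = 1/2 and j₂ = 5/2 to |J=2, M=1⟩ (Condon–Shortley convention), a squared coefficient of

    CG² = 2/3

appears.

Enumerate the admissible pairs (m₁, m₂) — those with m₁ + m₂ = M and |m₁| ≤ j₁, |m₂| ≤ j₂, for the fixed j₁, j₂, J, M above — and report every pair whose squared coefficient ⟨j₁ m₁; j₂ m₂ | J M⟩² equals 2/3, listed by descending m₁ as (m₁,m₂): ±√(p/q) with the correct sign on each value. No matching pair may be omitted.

(-1/2,3/2): −√(2/3)

Admissible pairs with m₁+m₂ = M = 1: (-1/2,3/2), (1/2,1/2)
  (m₁,m₂)=(1/2,1/2): CG² = 1/3, CG = +√(1/3)
  (m₁,m₂)=(-1/2,3/2): CG² = 2/3, CG = −√(2/3)   ← matches the target
Pairs with CG² = 2/3: (-1/2,3/2): −√(2/3)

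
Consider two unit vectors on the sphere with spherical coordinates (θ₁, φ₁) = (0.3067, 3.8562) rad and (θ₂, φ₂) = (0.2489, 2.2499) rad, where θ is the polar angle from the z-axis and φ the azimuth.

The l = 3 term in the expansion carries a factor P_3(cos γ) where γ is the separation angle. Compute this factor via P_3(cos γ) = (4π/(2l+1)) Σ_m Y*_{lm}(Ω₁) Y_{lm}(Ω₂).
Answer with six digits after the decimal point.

Summing Y*_{l m}(θ₁,φ₁)·Y_{l m}(θ₂,φ₂) over m ∈ [−3, 3]; prefactor 4π/(2·3+1) = 1.795196:
  m=-3: (0.006225, -0.009648) × (0.005570, -0.002805) = (0.000008, -0.000071)  (running Σ = (0.000008, -0.000071))
  m=-2: (0.012532, 0.087921) × (-0.012682, 0.058752) = (-0.005324, -0.000379)  (running Σ = (-0.005317, -0.000450))
  m=-1: (-0.261216, -0.226624) × (-0.184843, -0.228999) = (-0.003613, 0.101708)  (running Σ = (-0.008929, 0.101258))
  m=0: (0.549382, -0.000000) × (0.613616, 0.000000) = (0.337109, 0.000000)  (running Σ = (0.328180, 0.101258))
  m=1: (0.261216, -0.226624) × (0.184843, -0.228999) = (-0.003613, -0.101708)  (running Σ = (0.324567, -0.000450))
  m=2: (0.012532, -0.087921) × (-0.012682, -0.058752) = (-0.005324, 0.000379)  (running Σ = (0.319243, -0.000071))
  m=3: (-0.006225, -0.009648) × (-0.005570, -0.002805) = (0.000008, 0.000071)  (running Σ = (0.319251, -0.000000))
Accumulated sum (0.319251, -0.000000); after 4π/(2l+1) scaling, (0.573117, -0.000000) ⇒ P_3 = 0.573117

0.573117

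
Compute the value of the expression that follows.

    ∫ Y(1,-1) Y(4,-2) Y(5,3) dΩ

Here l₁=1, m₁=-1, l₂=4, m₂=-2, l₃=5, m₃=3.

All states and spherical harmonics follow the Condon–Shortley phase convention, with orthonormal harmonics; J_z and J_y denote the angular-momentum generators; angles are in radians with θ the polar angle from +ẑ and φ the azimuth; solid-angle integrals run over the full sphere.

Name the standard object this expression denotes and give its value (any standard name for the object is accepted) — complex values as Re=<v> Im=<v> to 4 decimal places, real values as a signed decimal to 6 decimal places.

This is a Gaunt coefficient — the integral of a triple product of spherical harmonics over the sphere.
Checks pass: Σm=0; 10 even; l₃=5∈[3,5].
(2·1+1)(2·4+1)(2·5+1) = 297
Δ: 0! 2! 8! / 11! → 1/495
sum: t=0:+1/576 = 1/576
3j²(1 4 5; 0 0 0) = Δ·Π!·Σ² = 5/99  (sign -1)
sum: t=0:+1/2880 = 1/2880
3j²(1 4 5; -1 -2 3) = Δ·Π!·Σ² = 28/495  (sign +1)
combine: 4πI² = 297·5/99·28/495 = 28/33
take √, sign -1: I = -0.25984664

Gaunt coefficient, -0.259847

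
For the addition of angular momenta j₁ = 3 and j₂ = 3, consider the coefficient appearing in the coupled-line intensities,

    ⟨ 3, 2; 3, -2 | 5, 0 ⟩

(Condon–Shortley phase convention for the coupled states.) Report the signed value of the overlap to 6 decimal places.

triangle: 1!·5!·5!/12! = 14400/479001600
(j±m)!: 5!·1!·1!·5!·5!·5! = 207360000
prefactor² = (2J+1)·Δ·N² = 480000/7
  k=0: +1/(0!·1!·1!·1!·4!·4!) = 1/576
  k=1: −1/(1!·0!·0!·0!·5!·5!) = -1/14400
Σ = 1/600  ⇒  CG² = 480000/7·(1/600)² = 4/21
CG = +√(4/21) = +0.436436

+0.436436  (= +√(4/21))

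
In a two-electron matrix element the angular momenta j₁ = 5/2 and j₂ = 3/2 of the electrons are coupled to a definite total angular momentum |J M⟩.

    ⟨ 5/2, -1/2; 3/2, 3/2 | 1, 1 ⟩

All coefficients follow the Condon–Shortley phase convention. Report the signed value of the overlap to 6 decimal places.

−√(1/20) = -0.223607

j₁+j₂−J=3  J+j₁−j₂=2  J−j₁+j₂=0  j₁+j₂+J+1=6
(j₁±m₁, j₂±m₂, J±M) = (2,3,3,0,2,0)
P² = 36/5
sum k=3..3:
  [3] −1/12 = -1/12
S = -1/12
C² = P²·S² = 1/20 ; C = -0.223607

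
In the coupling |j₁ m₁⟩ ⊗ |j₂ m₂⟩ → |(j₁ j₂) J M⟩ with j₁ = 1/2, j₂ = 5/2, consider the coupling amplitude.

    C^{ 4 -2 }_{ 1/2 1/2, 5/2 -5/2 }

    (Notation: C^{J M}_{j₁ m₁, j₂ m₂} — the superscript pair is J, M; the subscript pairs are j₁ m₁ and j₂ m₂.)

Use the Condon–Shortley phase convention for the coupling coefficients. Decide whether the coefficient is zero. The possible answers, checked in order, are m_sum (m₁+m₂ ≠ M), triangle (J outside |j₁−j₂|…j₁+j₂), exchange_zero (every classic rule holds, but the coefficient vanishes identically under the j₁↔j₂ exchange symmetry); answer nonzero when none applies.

m-sum: m₁+m₂ = 1/2+(-5/2) = -2, M = -2  ✓
triangle: need |j₁−j₂| ≤ J ≤ j₁+j₂, i.e. J ∈ [2, 3]; J = 4 is outside ✗ ⇒ coefficient is 0

triangle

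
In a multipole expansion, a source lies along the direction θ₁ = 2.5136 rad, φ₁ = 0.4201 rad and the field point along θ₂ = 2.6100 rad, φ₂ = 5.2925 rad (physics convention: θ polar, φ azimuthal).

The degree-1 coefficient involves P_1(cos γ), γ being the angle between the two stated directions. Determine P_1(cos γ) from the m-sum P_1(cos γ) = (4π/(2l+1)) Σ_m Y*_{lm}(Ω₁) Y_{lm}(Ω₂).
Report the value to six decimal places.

0.744990

Expand P_1 via completeness: Σ_{m} conj(Y_{1,m}) at Ω₁ times Y_{1,m} at Ω₂ —
  term(m=-1) = +0.005664+0.035095i   from Y*(Ω₁)=+0.185335+0.082788i, Y(Ω₂)=+0.095994+0.146482i
  term(m=+0) = +0.166525+0.000000i   from Y*(Ω₁)=-0.395381-0.000000i, Y(Ω₂)=-0.421176+0.000000i
  term(m=+1) = +0.005664-0.035095i   from Y*(Ω₁)=-0.185335+0.082788i, Y(Ω₂)=-0.095994+0.146482i
Σ over m = +0.177853+0.000000i; ×(4π/3) → +0.744990+0.000000i. Real part: 0.744990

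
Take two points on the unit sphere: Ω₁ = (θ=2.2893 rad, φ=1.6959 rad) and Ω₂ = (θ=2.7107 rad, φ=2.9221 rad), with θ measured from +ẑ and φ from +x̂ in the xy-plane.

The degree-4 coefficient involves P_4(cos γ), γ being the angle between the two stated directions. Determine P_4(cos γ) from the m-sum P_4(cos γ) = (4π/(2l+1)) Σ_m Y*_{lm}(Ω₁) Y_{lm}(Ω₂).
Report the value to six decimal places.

Term-by-term m-sum for l=4 (normalisation 4π/9 = 1.396263):
  term(m=-4) = (0.000366, 0.001879)   from Y*(Ω₁)=(0.124691, 0.068186), Y(Ω₂)=(0.008603, 0.010363)
  term(m=-3) = (-0.025028, 0.014901)   from Y*(Ω₁)=(-0.128842, 0.327023), Y(Ω₂)=(0.065544, 0.050709)
  term(m=-2) = (-0.082958, -0.068356)   from Y*(Ω₁)=(-0.373425, -0.095434), Y(Ω₂)=(0.252448, 0.118535)
  term(m=-1) = (0.001309, -0.003647)   from Y*(Ω₁)=(0.000969, -0.007707), Y(Ω₂)=(0.486929, 0.108628)
  term(m=+0) = (-0.080052, -0.000000)   from Y*(Ω₁)=(-0.362610, -0.000000), Y(Ω₂)=(0.220766, 0.000000)
  term(m=+1) = (0.001309, 0.003647)   from Y*(Ω₁)=(-0.000969, -0.007707), Y(Ω₂)=(-0.486929, 0.108628)
  term(m=+2) = (-0.082958, 0.068356)   from Y*(Ω₁)=(-0.373425, 0.095434), Y(Ω₂)=(0.252448, -0.118535)
  term(m=+3) = (-0.025028, -0.014901)   from Y*(Ω₁)=(0.128842, 0.327023), Y(Ω₂)=(-0.065544, 0.050709)
  term(m=+4) = (0.000366, -0.001879)   from Y*(Ω₁)=(0.124691, -0.068186), Y(Ω₂)=(0.008603, -0.010363)
Total Σ_m = (-0.292674, -0.000000). Multiply by 1.396263: (-0.408650, -0.000000). P_4(cos γ) = -0.408650

-0.408650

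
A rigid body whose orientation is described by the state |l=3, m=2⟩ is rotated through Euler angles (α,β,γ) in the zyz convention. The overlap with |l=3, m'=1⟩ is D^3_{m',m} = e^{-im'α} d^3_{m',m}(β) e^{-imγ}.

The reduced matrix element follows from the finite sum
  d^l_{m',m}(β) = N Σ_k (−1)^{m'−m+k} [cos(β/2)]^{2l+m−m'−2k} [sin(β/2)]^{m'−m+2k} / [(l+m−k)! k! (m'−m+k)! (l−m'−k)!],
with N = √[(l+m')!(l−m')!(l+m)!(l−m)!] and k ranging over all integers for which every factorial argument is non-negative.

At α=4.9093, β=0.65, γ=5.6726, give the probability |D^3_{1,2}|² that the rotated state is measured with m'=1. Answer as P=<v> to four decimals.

Split into d^3_{1,2}(β=0.6500) × two z-phases.
With c≡cos(β/2)=0.947651 and s≡sin(β/2)=0.319309, N=[24·2·120·1]^{1/2}=75.894664
k∈{1,2} keeps every argument non-negative
  k=1: (−1)^0·75.8947/(24)·0.9477^5·0.3193^1 = +0.771707
  k=2: (−1)^1·75.8947/(12)·0.9477^3·0.3193^3 = -0.175230
d^3_{1,2}(0.6500) = +0.771707 -0.175230 = +0.596477
|D^3_{1,2}|² = |d^3_{1,2}(β)|² = (+0.596477)² = 0.355785 (the z-rotation phases have unit modulus)

P=0.3558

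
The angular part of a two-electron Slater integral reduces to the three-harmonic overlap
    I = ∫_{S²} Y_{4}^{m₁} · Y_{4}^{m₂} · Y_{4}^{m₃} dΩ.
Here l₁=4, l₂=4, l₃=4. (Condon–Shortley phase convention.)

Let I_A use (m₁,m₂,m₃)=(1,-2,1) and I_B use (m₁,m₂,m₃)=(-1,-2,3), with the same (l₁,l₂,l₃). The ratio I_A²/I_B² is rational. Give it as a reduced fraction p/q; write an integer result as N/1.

36/7

Same 4,4,4: normalisation and zero-m 3j drop out of the ratio.
A: Δ: 4! 4! 4! / 13! → 1/450450; sum: t=0:+1/576 t=1:−1/144 t=2:+1/576 = -1/288; 3j²(4 4 4; 1 -2 1) = Δ·Π!·Σ² = 20/1001  (sign +1)
B: Δ: 4! 4! 4! / 13! → 1/450450; sum: t=1:−1/864 t=2:+1/576 = 1/1728; 3j²(4 4 4; -1 -2 3) = Δ·Π!·Σ² = 5/1287  (sign -1)
I_A²/I_B² = (20/1001)/(5/1287) = 36/7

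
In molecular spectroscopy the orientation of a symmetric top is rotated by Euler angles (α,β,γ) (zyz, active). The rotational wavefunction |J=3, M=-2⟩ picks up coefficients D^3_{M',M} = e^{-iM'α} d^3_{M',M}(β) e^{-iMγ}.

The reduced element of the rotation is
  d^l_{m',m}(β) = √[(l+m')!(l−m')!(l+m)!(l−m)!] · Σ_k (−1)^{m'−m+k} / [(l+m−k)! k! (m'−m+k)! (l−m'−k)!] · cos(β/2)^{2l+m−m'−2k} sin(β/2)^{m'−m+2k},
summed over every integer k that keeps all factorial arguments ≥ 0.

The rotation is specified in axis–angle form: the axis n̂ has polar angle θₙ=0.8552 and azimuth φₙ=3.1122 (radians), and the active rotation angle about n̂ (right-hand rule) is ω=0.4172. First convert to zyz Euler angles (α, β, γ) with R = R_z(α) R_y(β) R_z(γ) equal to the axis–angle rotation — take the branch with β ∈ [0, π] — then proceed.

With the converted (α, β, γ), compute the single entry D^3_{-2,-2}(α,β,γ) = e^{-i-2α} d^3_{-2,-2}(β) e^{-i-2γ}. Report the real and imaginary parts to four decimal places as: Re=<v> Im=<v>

Axis–angle → zyz. n̂ = (sinθₙcosφₙ, sinθₙsinφₙ, cosθₙ) = (-0.754376, +0.022180, +0.656068), ω = 0.4172.
R = I cosω + sinω [n̂]ₓ + (1−cosω) n̂n̂ᵀ gives
  R = [+0.963039, -0.267275, -0.033464; +0.264405, +0.914269, +0.306923; -0.051438, -0.304427, +0.951146]
β = atan2(√(R₁₃²+R₂₃²), R₃₃) = 0.313870; α = atan2(R₂₃, R₁₃) mod 2π = 1.679397; γ = atan2(R₃₂, −R₃₁) mod 2π = 4.879775
D^3_{-2,-2}(1.6794,0.3139,4.8798) = e^{-i·-2·1.6794}·d^3_{-2,-2}(0.3139)·e^{-i·-2·4.8798}. Compute d first:
Half-angle: c=0.987711, s=0.156292. N=√(1·120·1·120)=120.000000
k: max(0,(-2)−(-2))=0 … min(3+(-2),3−(-2))=1
  k=0: (−1)^0·120.0000/(120)·0.9877^6·0.1563^0 = +0.928494
  k=1: (−1)^1·120.0000/(24)·0.9877^4·0.1563^2 = -0.116241
d^3_{-2,-2}(0.3139) = +0.928494 -0.116241 = +0.812253
Phases: e^{-i·(-2)·1.6794}=-0.976504-0.215498i, e^{-i·(-2)·4.8798}=-0.944485-0.328554i ⇒ D=+0.691626+0.425920i

Re=0.6916 Im=0.4259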